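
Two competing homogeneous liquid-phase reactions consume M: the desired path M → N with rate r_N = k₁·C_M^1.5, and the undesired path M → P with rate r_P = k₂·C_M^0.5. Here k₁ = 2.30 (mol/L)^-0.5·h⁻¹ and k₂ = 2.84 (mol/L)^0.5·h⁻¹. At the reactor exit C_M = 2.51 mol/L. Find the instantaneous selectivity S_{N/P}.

2.03

S_{N/P} = r_N/r_P = (k₁·C_M^1.5)/(k₂·C_M^0.5) = (k₁/k₂)·C_M.
= (2.30×2.510^1.5) / (2.84×2.510^0.5) = 9.146/4.499 = 2.03.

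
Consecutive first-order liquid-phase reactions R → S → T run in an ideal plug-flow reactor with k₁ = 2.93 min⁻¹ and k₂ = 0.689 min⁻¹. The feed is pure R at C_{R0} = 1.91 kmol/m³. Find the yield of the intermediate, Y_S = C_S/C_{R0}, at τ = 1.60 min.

0.422

For first-order series with pure R initially, C_S(τ) = k₁C_{R0}/(k₂−k₁)·(e^(−k₁τ) − e^(−k₂τ)).
e^(−k₁τ) = e^(−2.93×1.60) = e^(−4.688) = 0.009205; e^(−k₂τ) = e^(−1.102) = 0.3321.
C_S = 2.93×1.91/(0.689−2.93) × (0.009205−0.3321) = (-2.497)×(-0.3229) = 0.8063 kmol/m³.
Y_S = C_S/C_{R0} = 0.8063/1.91 = 0.422.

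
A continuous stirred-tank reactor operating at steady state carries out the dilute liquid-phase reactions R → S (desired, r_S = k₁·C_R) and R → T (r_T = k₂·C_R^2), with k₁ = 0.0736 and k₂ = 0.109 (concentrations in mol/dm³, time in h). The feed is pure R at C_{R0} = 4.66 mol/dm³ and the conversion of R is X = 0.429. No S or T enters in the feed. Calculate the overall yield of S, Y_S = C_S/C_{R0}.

Exit C_R = C_{R0}(1−X) = 4.66×0.571 = 2.661 mol/dm³.
In a CSTR the entire volume is at exit conditions, so r_S = 0.0736×2.661 = 0.1958 and r_T = 0.109×2.661^2 = 0.7717.
Fraction of consumed R going to S: r_S/(r_S+r_T) = 0.2024.
C_S = 0.2024·C_{R0}·X = 0.2024×4.66×0.429 = 0.405 mol/dm³; Y_S = C_S/C_{R0} = 0.0868.

0.0868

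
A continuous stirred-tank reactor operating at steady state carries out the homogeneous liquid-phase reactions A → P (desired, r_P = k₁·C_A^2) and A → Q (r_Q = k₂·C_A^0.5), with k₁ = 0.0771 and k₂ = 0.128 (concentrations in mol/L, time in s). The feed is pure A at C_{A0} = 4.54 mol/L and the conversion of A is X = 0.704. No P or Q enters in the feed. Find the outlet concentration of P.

1.55 mol/L

Exit C_A = C_{A0}(1−X) = 4.54×0.296 = 1.344 mol/L.
Rates in a CSTR are evaluated at the outlet concentration: r_P = 0.0771×1.344^2 = 0.1392, r_Q = 0.128×1.344^0.5 = 0.1484.
Fraction of consumed A going to P: r_P/(r_P+r_Q) = 0.4841.
C_P = 0.4841·C_{A0}·X = 0.4841×4.54×0.704 = 1.55 mol/L.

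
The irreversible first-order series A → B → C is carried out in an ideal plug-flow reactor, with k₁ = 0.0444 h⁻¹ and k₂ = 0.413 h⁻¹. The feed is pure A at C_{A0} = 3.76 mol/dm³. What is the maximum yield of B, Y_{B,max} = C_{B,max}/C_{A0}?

0.0822

Evaluating C_B at τ_opt = ln(k₂/k₁)/(k₂−k₁) gives C_{B,max}/C_{A0} = (k₁/k₂)^[k₂/(k₂−k₁)].
= (0.0444/0.413)^(0.413/(0.413−0.0444)) = (0.1075)^(1.120) = 0.08218.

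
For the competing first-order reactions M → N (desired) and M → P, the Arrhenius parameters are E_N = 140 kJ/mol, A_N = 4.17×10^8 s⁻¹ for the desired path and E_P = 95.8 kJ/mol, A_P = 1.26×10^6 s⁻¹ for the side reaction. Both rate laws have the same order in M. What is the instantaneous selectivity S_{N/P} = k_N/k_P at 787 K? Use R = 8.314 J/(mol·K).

Since both paths have the same order in M, the concentration cancels and S_{N/P} = k_N/k_P = (A_N/A_P)·exp[(E_P−E_N)/(RT)].
(E_P−E_N)/(RT) = (95.8−140)×10³/(8.314×787) = -44200/6543 = -6.755.
k_N/k_P = (4.17×10^8/1.26×10^6)·exp(-6.755) = 331.0 × 0.001165 = 0.385.
Since E_N > E_P, raising the temperature improves selectivity toward N.

0.385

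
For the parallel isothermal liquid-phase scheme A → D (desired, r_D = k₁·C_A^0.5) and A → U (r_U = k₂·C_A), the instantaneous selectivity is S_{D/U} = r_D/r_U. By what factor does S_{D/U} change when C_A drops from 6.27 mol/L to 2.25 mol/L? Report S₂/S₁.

S_{D/U} = (k₁/k₂)·C_A^-0.5, so S₂/S₁ = (C_{A,2}/C_{A,1})^-0.5.
= (2.25/6.27)^(-0.5) = (0.3589)^(-0.5) = 1.67.
Selectivity toward D rises as C_A falls — low-concentration operation is favoured.

1.67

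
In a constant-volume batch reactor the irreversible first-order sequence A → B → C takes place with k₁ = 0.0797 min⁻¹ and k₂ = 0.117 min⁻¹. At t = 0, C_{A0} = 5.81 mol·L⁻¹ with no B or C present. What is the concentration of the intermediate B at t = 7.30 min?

The intermediate concentration in a first-order A→B→C sequence is C_B = k₁C_{A0}(e^(−k₁t) − e^(−k₂t))/(k₂−k₁).
e^(−k₁t) = e^(−0.0797×7.30) = e^(−0.5818) = 0.5589; e^(−k₂t) = e^(−0.8541) = 0.4257.
C_B = 0.0797×5.81/(0.117−0.0797) × (0.5589−0.4257) = 12.41×0.1332 = 1.654 mol·L⁻¹.

1.65 mol·L⁻¹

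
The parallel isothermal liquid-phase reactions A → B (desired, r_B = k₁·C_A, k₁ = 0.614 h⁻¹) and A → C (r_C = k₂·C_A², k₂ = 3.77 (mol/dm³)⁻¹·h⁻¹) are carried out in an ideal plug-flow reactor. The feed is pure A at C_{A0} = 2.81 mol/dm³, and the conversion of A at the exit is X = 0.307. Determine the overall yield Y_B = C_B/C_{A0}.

0.0199

C_A = C_{A0}(1−X) = 1.947 mol/dm³.
Along a PFR/batch, dC_B/dC_A = −r_B/(r_B+r_C) = −k₁/(k₁+k₂·C_A).
Integrating from C_{A0} to C_A: C_B = (0.614/3.77)·ln[(0.614+3.77·2.81)/(0.614+3.77·1.95)] = 0.1629·ln(11.21/7.955) = 0.05582 mol/dm³.
Y_B = C_B/C_{A0} = 0.05582/2.81 = 0.0199.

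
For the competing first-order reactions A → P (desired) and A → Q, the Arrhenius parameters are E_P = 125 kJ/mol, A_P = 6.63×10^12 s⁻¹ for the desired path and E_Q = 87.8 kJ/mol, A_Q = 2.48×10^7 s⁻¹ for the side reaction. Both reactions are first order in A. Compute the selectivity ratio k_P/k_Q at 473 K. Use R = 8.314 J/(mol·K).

20.8

With equal orders, S_{P/Q} = k_P/k_Q = (A_P/A_Q)·exp[(E_Q−E_P)/(RT)].
(E_Q−E_P)/(RT) = (87.8−125)×10³/(8.314×473) = -37200/3933 = -9.460.
k_P/k_Q = (6.63×10^12/2.48×10^7)·exp(-9.460) = 2.673×10^5 × 7.794×10^-5 = 20.8.
Since E_P > E_Q, raising the temperature improves selectivity toward P.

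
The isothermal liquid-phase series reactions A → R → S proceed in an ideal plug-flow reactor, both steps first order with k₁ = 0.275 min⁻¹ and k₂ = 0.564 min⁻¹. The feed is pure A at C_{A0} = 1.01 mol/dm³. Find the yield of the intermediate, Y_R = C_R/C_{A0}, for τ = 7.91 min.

For first-order series with pure A initially, C_R(τ) = k₁C_{A0}/(k₂−k₁)·(e^(−k₁τ) − e^(−k₂τ)).
e^(−k₁τ) = e^(−0.275×7.91) = e^(−2.175) = 0.1136; e^(−k₂τ) = e^(−4.461) = 0.01155.
C_R = 0.275×1.01/(0.564−0.275) × (0.1136−0.01155) = 0.9611×0.1020 = 0.09806 mol/dm³.
Y_R = C_R/C_{A0} = 0.09806/1.01 = 0.0971.

0.0971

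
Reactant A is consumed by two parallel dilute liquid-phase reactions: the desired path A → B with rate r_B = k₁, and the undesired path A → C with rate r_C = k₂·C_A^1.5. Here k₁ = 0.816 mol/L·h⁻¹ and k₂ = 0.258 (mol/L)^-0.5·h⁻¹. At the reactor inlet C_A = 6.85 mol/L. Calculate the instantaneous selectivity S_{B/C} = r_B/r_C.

0.176

S_{B/C} = r_B/r_C = (k₁)/(k₂·C_A^1.5) = (k₁/k₂)·C_A^-1.5.
= (0.816) / (0.258×6.850^1.5) = 0.8160/4.625 = 0.176.
The undesired path is higher order in A, so low C_A (CSTR or dilute feed) favours B.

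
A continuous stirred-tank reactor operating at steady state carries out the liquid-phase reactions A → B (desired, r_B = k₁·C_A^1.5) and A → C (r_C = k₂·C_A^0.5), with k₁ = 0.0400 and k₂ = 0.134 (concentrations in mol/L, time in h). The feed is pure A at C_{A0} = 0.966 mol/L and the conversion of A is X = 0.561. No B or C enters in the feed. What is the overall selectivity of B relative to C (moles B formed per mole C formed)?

0.127

Exit C_A = C_{A0}(1−X) = 0.966×0.439 = 0.4241 mol/L.
A CSTR operates uniformly at the exit composition, giving r_B = 0.01105 and r_C = 0.08726 (each k·C_A^n at C_A = 0.4241).
Overall selectivity = C_B/C_C = r_Bτ/(r_Cτ) = r_B/r_C = 0.127.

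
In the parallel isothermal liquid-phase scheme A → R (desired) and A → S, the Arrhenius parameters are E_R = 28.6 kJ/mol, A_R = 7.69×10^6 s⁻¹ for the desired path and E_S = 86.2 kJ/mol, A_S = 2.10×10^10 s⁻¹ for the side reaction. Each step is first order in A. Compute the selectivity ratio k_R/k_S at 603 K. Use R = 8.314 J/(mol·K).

35.8

Since both paths have the same order in A, the concentration cancels and S_{R/S} = k_R/k_S = (A_R/A_S)·exp[(E_S−E_R)/(RT)].
(E_S−E_R)/(RT) = (86.2−28.6)×10³/(8.314×603) = 57600/5013 = 11.49.
k_R/k_S = (7.69×10^6/2.10×10^10)·exp(11.49) = 3.662×10^-4 × 97669 = 35.8.
Since E_R < E_S, lowering the temperature improves selectivity toward R.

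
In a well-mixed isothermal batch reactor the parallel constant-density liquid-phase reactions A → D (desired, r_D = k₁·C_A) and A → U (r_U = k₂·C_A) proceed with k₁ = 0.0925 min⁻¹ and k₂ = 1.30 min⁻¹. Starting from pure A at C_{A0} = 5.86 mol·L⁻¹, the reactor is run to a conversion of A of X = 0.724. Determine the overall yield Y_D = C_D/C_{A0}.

C_A = C_{A0}(1−X) = 1.617 mol·L⁻¹.
Both paths are first order in A, so the instantaneous fraction to D is constant: dC_D/d(−C_A) = k₁/(k₁+k₂) = 0.06643.
C_D = 0.06643·(C_{A0}−C_A) = 0.06643×4.243 = 0.282 mol·L⁻¹.
Y_D = C_D/C_{A0} = 0.2818/5.86 = 0.0481.

0.0481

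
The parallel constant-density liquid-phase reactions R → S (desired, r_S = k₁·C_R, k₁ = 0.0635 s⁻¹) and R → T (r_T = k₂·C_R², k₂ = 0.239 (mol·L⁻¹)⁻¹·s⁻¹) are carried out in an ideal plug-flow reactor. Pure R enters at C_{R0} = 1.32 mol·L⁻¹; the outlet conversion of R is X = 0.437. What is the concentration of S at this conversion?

0.120 mol·L⁻¹

C_R = C_{R0}(1−X) = 0.7432 mol·L⁻¹.
Along a PFR/batch, dC_S/dC_R = −r_S/(r_S+r_T) = −k₁/(k₁+k₂·C_R).
Integrating from C_{R0} to C_R: C_S = (0.0635/0.239)·ln[(0.0635+0.239·1.32)/(0.0635+0.239·0.743)] = 0.2657·ln(0.3790/0.2411) = 0.1201 mol·L⁻¹.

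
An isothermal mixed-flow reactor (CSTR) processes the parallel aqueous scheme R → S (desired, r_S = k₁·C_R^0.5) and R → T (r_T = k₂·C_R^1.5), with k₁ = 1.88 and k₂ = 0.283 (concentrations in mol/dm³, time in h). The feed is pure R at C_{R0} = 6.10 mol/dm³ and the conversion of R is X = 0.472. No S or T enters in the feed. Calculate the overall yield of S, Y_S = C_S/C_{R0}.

Exit C_R = C_{R0}(1−X) = 6.10×0.528 = 3.221 mol/dm³.
In a CSTR the entire volume is at exit conditions, so r_S = 1.88×3.221^0.5 = 3.374 and r_T = 0.283×3.221^1.5 = 1.636.
Fraction of consumed R going to S: r_S/(r_S+r_T) = 0.6735.
C_S = 0.6735·C_{R0}·X = 0.6735×6.10×0.472 = 1.94 mol/dm³; Y_S = C_S/C_{R0} = 0.318.

0.318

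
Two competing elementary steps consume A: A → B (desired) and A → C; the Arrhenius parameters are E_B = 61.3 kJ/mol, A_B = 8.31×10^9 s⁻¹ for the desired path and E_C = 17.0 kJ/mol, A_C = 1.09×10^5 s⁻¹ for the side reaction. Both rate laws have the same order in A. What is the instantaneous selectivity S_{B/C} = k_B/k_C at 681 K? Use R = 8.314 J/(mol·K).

Since both paths have the same order in A, the concentration cancels and S_{B/C} = k_B/k_C = (A_B/A_C)·exp[(E_C−E_B)/(RT)].
(E_C−E_B)/(RT) = (17.0−61.3)×10³/(8.314×681) = -44300/5662 = -7.824.
k_B/k_C = (8.31×10^9/1.09×10^5)·exp(-7.824) = 76239 × 3.999×10^-4 = 30.5.

30.5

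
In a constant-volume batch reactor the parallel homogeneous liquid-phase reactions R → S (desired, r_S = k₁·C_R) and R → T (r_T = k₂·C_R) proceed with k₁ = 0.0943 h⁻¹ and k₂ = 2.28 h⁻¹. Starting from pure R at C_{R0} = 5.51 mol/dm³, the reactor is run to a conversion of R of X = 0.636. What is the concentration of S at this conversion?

0.139 mol/dm³

C_R = C_{R0}(1−X) = 2.006 mol/dm³.
Both paths are first order in R, so the instantaneous fraction to S is constant: dC_S/d(−C_R) = k₁/(k₁+k₂) = 0.03972.
C_S = 0.03972·(C_{R0}−C_R) = 0.03972×3.504 = 0.139 mol/dm³.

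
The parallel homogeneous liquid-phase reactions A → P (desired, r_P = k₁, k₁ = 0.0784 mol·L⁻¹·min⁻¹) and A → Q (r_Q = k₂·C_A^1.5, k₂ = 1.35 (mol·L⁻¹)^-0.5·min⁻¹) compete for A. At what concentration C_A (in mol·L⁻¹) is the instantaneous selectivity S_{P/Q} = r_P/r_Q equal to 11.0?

S_{P/Q} = (k₁/k₂)·C_A^-1.5 ⇒ C_A = (S·k₂/k₁)^(1/(-1.5)).
= (11.0×1.35/0.0784)^(-0.6667) = (189.4)^(-0.6667) = 0.0303 mol·L⁻¹.

0.0303 mol·L⁻¹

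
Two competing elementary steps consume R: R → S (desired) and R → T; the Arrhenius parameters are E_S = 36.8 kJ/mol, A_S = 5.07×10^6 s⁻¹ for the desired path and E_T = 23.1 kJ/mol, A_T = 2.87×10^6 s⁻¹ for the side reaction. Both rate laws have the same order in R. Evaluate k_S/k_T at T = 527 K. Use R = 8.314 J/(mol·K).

Since both paths have the same order in R, the concentration cancels and S_{S/T} = k_S/k_T = (A_S/A_T)·exp[(E_T−E_S)/(RT)].
(E_T−E_S)/(RT) = (23.1−36.8)×10³/(8.314×527) = -13700/4381 = -3.127.
k_S/k_T = (5.07×10^6/2.87×10^6)·exp(-3.127) = 1.767 × 0.04386 = 0.0775.

0.0775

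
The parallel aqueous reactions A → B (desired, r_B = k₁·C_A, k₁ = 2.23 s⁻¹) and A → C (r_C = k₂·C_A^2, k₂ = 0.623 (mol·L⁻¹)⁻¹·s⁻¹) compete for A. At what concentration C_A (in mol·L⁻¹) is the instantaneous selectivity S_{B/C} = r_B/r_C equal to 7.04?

0.508 mol·L⁻¹

S_{B/C} = (k₁/k₂)·C_A⁻¹ ⇒ C_A = (S·k₂/k₁)^(-1).
= (7.04×0.623/2.23)^(-1) = (1.967)^(-1) = 0.508 mol·L⁻¹.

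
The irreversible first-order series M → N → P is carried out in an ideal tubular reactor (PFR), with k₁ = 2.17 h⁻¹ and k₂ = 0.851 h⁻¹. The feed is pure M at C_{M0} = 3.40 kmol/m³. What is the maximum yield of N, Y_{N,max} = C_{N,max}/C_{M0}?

0.547

At the optimum, C_{N,max}/C_{M0} = (k₁/k₂)^[k₂/(k₂−k₁)].
= (2.17/0.851)^(0.851/(0.851−2.17)) = (2.550)^(-0.6452) = 0.5467.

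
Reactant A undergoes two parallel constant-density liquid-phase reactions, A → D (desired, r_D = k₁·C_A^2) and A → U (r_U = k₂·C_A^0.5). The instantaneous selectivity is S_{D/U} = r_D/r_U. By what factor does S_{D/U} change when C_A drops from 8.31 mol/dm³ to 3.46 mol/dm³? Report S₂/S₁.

0.269

S_{D/U} = (k₁/k₂)·C_A^1.5, so S₂/S₁ = (C_{A,2}/C_{A,1})^1.5.
= (3.46/8.31)^1.5 = (0.4164)^1.5 = 0.269.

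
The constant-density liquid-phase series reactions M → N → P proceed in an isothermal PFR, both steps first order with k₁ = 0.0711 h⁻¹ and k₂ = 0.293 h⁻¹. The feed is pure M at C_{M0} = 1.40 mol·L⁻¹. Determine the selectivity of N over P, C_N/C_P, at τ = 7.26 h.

The intermediate concentration in a first-order A→B→C sequence is C_N = k₁C_{M0}(e^(−k₁τ) − e^(−k₂τ))/(k₂−k₁).
e^(−k₁τ) = e^(−0.0711×7.26) = e^(−0.5162) = 0.5968; e^(−k₂τ) = e^(−2.127) = 0.1192.
C_N = 0.0711×1.40/(0.293−0.0711) × (0.5968−0.1192) = 0.4486×0.4776 = 0.2143 mol·L⁻¹.
C_M = C_{M0}e^(−k₁τ) = 0.8355 mol·L⁻¹, so C_P = C_{M0}−C_M−C_N = 0.3502 mol·L⁻¹; C_N/C_P = 0.612.

0.612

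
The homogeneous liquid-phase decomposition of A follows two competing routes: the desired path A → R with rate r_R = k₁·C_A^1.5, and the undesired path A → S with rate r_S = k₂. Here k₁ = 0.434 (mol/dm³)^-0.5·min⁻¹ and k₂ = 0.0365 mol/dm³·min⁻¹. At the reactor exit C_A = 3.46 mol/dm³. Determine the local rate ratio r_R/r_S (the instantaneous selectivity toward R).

S_{R/S} = r_R/r_S = (k₁·C_A^1.5)/(k₂) = (k₁/k₂)·C_A^1.5.
= (0.434×3.460^1.5) / (0.0365) = 2.793/0.03650 = 76.5.
Since the desired path is higher order in A, keeping C_A high (PFR or concentrated feed) favours R.

76.5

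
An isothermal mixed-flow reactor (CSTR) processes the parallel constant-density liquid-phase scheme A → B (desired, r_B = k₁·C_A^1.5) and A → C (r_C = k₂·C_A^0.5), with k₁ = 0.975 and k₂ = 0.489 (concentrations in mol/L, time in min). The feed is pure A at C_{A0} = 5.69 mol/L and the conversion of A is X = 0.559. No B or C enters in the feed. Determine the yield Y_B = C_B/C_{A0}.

0.466

Exit C_A = C_{A0}(1−X) = 5.69×0.441 = 2.509 mol/L.
Rates in a CSTR are evaluated at the outlet concentration: r_B = 0.975×2.509^1.5 = 3.876, r_C = 0.489×2.509^0.5 = 0.7746.
Fraction of consumed A going to B: r_B/(r_B+r_C) = 0.8334.
C_B = 0.8334·C_{A0}·X = 0.8334×5.69×0.559 = 2.65 mol/L; Y_B = C_B/C_{A0} = 0.466.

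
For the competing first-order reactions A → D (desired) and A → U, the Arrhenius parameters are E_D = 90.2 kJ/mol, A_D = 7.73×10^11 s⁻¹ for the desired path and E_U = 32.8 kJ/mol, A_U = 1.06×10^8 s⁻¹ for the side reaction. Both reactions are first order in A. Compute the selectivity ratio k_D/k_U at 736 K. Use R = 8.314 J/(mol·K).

0.615

With equal orders, S_{D/U} = k_D/k_U = (A_D/A_U)·exp[(E_U−E_D)/(RT)].
(E_U−E_D)/(RT) = (32.8−90.2)×10³/(8.314×736) = -57400/6119 = -9.380.
k_D/k_U = (7.73×10^11/1.06×10^8)·exp(-9.380) = 7292 × 8.436×10^-5 = 0.615.
Since E_D > E_U, raising the temperature improves selectivity toward D.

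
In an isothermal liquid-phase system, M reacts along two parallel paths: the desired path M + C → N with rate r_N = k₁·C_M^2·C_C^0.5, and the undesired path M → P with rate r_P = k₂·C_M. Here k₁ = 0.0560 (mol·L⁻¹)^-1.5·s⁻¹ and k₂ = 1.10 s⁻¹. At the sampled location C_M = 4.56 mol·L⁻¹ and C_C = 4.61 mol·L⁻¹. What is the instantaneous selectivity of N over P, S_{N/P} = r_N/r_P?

0.498

S_{N/P} = r_N/r_P = (k₁·C_M^2·C_C^0.5)/(k₂·C_M) = (k₁/k₂)·C_M·C_C^0.5.
= (0.0560×4.560^2×4.610^0.5) / (1.10×4.560) = 2.500/5.016 = 0.498.
Since the desired path is higher order in M, keeping C_M high (PFR or concentrated feed) favours N.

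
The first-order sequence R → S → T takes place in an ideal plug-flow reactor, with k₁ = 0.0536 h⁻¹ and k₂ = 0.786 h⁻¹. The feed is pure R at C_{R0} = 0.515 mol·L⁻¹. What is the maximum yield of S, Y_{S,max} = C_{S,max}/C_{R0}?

At the optimum, C_{S,max}/C_{R0} = (k₁/k₂)^[k₂/(k₂−k₁)].
= (0.0536/0.786)^(0.786/(0.786−0.0536)) = (0.06819)^(1.073) = 0.05603.

0.0560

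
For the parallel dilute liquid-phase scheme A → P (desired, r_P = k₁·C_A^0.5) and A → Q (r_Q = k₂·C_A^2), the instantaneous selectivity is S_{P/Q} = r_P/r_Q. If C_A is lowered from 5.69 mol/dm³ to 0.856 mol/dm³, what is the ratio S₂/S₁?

S_{P/Q} = (k₁/k₂)·C_A^-1.5, so S₂/S₁ = (C_{A,2}/C_{A,1})^-1.5.
= (0.856/5.69)^(-1.5) = (0.1504)^(-1.5) = 17.1.
Selectivity toward P rises as C_A falls — low-concentration operation is favoured.

17.1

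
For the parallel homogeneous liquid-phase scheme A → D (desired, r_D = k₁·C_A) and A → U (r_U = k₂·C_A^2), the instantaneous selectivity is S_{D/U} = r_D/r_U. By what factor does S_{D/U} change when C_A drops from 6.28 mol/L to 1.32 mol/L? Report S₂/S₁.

S_{D/U} = (k₁/k₂)·C_A⁻¹, so S₂/S₁ = (C_{A,2}/C_{A,1})⁻¹.
= 6.28/1.32 = 4.76.

4.76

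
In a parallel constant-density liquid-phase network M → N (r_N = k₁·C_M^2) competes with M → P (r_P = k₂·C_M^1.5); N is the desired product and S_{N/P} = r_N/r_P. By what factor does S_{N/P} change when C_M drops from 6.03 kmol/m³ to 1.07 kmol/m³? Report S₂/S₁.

0.421

S_{N/P} = (k₁/k₂)·C_M^0.5, so S₂/S₁ = (C_{M,2}/C_{M,1})^0.5.
= (1.07/6.03)^0.5 = (0.1774)^0.5 = 0.421.
Selectivity toward N falls as C_M falls — high-concentration operation is favoured.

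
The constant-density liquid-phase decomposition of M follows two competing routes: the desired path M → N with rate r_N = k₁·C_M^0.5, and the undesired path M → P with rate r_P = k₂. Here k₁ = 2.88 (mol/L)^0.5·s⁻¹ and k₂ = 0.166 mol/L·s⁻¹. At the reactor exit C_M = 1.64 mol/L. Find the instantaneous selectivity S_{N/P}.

22.2

S_{N/P} = r_N/r_P = (k₁·C_M^0.5)/(k₂) = (k₁/k₂)·C_M^0.5.
= (2.88×1.640^0.5) / (0.166) = 3.688/0.1660 = 22.2.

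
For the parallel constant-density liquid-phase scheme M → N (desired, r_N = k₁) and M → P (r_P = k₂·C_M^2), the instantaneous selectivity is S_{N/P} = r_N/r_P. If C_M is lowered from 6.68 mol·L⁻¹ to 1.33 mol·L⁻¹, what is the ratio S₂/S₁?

25.2

S_{N/P} = (k₁/k₂)·C_M^-2, so S₂/S₁ = (C_{M,2}/C_{M,1})^-2.
= (1.33/6.68)^(-2) = (0.1991)^(-2) = 25.2.
Selectivity toward N rises as C_M falls — low-concentration operation is favoured.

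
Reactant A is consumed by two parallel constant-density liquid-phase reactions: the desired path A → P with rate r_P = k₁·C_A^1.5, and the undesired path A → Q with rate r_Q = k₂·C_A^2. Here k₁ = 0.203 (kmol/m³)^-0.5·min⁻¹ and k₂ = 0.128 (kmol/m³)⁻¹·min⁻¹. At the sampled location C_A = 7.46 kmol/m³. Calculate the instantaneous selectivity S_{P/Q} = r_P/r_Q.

S_{P/Q} = r_P/r_Q = (k₁·C_A^1.5)/(k₂·C_A^2) = (k₁/k₂)·C_A^-0.5.
= (0.203×7.460^1.5) / (0.128×7.460^2) = 4.136/7.123 = 0.581.

0.581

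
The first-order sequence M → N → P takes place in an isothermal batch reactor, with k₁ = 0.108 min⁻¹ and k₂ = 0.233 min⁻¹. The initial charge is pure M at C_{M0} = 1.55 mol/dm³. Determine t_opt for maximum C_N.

6.15 min

For first-order series the maximum of C_N occurs at t_opt = ln(k₂/k₁)/(k₂−k₁).
= ln(0.233/0.108)/(0.233−0.108) = ln(2.157)/0.1250 = 0.7689/0.1250 = 6.15 min.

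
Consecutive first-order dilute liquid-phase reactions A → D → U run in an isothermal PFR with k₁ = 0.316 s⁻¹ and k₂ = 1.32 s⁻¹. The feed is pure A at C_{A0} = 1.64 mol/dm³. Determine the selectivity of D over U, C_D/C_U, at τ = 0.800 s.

The intermediate concentration in a first-order A→B→C sequence is C_D = k₁C_{A0}(e^(−k₁τ) − e^(−k₂τ))/(k₂−k₁).
e^(−k₁τ) = e^(−0.316×0.800) = e^(−0.2528) = 0.7766; e^(−k₂τ) = e^(−1.056) = 0.3478.
C_D = 0.316×1.64/(1.32−0.316) × (0.7766−0.3478) = 0.5162×0.4288 = 0.2213 mol/dm³.
C_A = C_{A0}e^(−k₁τ) = 1.274 mol/dm³, so C_U = C_{A0}−C_A−C_D = 0.1450 mol/dm³; C_D/C_U = 1.53.

1.53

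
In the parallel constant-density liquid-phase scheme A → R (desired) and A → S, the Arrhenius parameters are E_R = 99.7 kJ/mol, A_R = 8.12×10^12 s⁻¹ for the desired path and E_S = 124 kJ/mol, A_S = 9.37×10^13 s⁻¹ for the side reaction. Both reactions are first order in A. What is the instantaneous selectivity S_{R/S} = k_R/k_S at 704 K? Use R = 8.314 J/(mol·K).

Since both paths have the same order in A, the concentration cancels and S_{R/S} = k_R/k_S = (A_R/A_S)·exp[(E_S−E_R)/(RT)].
(E_S−E_R)/(RT) = (124−99.7)×10³/(8.314×704) = 24300/5853 = 4.152.
k_R/k_S = (8.12×10^12/9.37×10^13)·exp(4.152) = 0.08666 × 63.54 = 5.51.
Since E_R < E_S, lowering the temperature improves selectivity toward R.

5.51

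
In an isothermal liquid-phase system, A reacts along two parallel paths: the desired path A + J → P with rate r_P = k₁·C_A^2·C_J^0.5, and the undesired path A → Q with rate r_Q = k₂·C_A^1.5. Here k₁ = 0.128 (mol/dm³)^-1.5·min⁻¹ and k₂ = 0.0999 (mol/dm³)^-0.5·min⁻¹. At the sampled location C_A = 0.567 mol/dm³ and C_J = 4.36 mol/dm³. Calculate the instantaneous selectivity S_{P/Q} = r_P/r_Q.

S_{P/Q} = r_P/r_Q = (k₁·C_A^2·C_J^0.5)/(k₂·C_A^1.5) = (k₁/k₂)·C_A^0.5·C_J^0.5.
= (0.128×0.5670^2×4.360^0.5) / (0.0999×0.5670^1.5) = 0.08592/0.04265 = 2.01.

2.01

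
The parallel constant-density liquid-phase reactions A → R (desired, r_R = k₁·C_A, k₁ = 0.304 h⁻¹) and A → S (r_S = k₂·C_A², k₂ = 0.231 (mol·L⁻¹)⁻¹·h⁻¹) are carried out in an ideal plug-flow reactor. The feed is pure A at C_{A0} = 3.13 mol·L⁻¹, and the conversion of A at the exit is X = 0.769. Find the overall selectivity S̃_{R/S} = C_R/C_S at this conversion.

C_A = C_{A0}(1−X) = 0.7230 mol·L⁻¹.
Along a PFR/batch, dC_R/dC_A = −r_R/(r_R+r_S) = −k₁/(k₁+k₂·C_A).
Integrating from C_{A0} to C_A: C_R = (0.304/0.231)·ln[(0.304+0.231·3.13)/(0.304+0.231·0.723)] = 1.316·ln(1.027/0.4710) = 1.026 mol·L⁻¹.
C_S = (C_{A0}−C_A)−C_R = 1.381 mol·L⁻¹; S̃_{R/S} = 1.026/1.381 = 0.743.

0.743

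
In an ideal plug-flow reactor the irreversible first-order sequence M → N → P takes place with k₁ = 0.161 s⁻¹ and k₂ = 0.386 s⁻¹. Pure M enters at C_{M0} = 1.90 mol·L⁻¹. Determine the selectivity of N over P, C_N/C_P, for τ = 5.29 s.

For first-order series with pure M initially, C_N(τ) = k₁C_{M0}/(k₂−k₁)·(e^(−k₁τ) − e^(−k₂τ)).
e^(−k₁τ) = e^(−0.161×5.29) = e^(−0.8517) = 0.4267; e^(−k₂τ) = e^(−2.042) = 0.1298.
C_N = 0.161×1.90/(0.386−0.161) × (0.4267−0.1298) = 1.360×0.2969 = 0.4037 mol·L⁻¹.
C_M = C_{M0}e^(−k₁τ) = 0.8107 mol·L⁻¹, so C_P = C_{M0}−C_M−C_N = 0.6856 mol·L⁻¹; C_N/C_P = 0.589.

0.589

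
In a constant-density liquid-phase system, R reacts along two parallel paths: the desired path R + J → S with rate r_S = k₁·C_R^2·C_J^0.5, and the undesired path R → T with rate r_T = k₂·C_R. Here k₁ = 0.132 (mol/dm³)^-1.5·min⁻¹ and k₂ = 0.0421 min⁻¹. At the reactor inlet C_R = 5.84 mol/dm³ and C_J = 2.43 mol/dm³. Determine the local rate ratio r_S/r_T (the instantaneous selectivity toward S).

28.5

S_{S/T} = r_S/r_T = (k₁·C_R^2·C_J^0.5)/(k₂·C_R) = (k₁/k₂)·C_R·C_J^0.5.
= (0.132×5.840^2×2.430^0.5) / (0.0421×5.840) = 7.018/0.2459 = 28.5.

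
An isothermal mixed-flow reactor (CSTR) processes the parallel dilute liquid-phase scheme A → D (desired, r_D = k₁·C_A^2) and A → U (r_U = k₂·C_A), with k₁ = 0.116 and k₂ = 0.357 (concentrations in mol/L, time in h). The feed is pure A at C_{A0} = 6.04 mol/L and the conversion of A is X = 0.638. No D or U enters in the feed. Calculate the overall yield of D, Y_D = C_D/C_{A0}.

Exit C_A = C_{A0}(1−X) = 6.04×0.362 = 2.186 mol/L.
Rates in a CSTR are evaluated at the outlet concentration: r_D = 0.116×2.186^2 = 0.5546, r_U = 0.357×2.186 = 0.7806.
Fraction of consumed A going to D: r_D/(r_D+r_U) = 0.4154.
C_D = 0.4154·C_{A0}·X = 0.4154×6.04×0.638 = 1.60 mol/L; Y_D = C_D/C_{A0} = 0.265.

0.265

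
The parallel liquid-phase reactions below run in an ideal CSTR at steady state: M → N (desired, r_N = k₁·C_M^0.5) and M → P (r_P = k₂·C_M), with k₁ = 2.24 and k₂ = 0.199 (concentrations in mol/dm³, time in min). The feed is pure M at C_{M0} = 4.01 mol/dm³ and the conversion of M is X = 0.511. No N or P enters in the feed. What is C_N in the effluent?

1.82 mol/dm³

Exit C_M = C_{M0}(1−X) = 4.01×0.489 = 1.961 mol/dm³.
In a CSTR the entire volume is at exit conditions, so r_N = 2.24×1.961^0.5 = 3.137 and r_P = 0.199×1.961 = 0.3902.
Fraction of consumed M going to N: r_N/(r_N+r_P) = 0.8894.
C_N = 0.8894·C_{M0}·X = 0.8894×4.01×0.511 = 1.82 mol/dm³.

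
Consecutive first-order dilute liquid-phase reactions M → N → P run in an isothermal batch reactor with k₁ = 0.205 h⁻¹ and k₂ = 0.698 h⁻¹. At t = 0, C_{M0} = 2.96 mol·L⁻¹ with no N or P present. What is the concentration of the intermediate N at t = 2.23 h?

0.520 mol·L⁻¹

For first-order series with pure M initially, C_N(t) = k₁C_{M0}/(k₂−k₁)·(e^(−k₁t) − e^(−k₂t)).
e^(−k₁t) = e^(−0.205×2.23) = e^(−0.4571) = 0.6331; e^(−k₂t) = e^(−1.557) = 0.2109.
C_N = 0.205×2.96/(0.698−0.205) × (0.6331−0.2109) = 1.231×0.4222 = 0.5197 mol·L⁻¹.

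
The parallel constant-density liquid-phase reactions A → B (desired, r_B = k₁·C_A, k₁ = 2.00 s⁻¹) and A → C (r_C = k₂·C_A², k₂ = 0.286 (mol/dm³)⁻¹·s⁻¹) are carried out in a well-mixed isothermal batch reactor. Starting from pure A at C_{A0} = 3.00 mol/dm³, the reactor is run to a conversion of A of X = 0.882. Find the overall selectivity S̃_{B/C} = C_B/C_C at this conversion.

4.35

C_A = C_{A0}(1−X) = 0.3540 mol/dm³.
Along a PFR/batch, dC_B/dC_A = −r_B/(r_B+r_C) = −k₁/(k₁+k₂·C_A).
Integrating from C_{A0} to C_A: C_B = (2.00/0.286)·ln[(2.00+0.286·3.00)/(2.00+0.286·0.354)] = 6.993·ln(2.858/2.101) = 2.151 mol/dm³.
C_C = (C_{A0}−C_A)−C_B = 0.4950 mol/dm³; S̃_{B/C} = 2.151/0.4950 = 4.35.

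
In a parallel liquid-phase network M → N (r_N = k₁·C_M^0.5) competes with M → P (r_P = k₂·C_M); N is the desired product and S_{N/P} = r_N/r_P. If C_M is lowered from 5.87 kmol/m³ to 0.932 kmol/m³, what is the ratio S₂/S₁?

2.51

S_{N/P} = (k₁/k₂)·C_M^-0.5, so S₂/S₁ = (C_{M,2}/C_{M,1})^-0.5.
= (0.932/5.87)^(-0.5) = (0.1588)^(-0.5) = 2.51.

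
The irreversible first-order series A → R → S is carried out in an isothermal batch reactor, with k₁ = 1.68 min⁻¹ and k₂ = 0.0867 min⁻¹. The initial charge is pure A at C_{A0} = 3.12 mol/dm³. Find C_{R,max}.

At the optimum, C_{R,max}/C_{A0} = (k₁/k₂)^[k₂/(k₂−k₁)].
= (1.68/0.0867)^(0.0867/(0.0867−1.68)) = (19.38)^(-0.05442) = 0.8510.
C_{R,max} = 0.8510×3.12 = 2.66 mol/dm³.

2.66 mol/dm³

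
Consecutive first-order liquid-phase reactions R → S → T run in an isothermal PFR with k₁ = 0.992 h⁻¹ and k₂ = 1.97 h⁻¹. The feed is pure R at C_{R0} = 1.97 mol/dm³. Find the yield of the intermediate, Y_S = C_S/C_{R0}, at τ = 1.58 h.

0.166

The intermediate concentration in a first-order A→B→C sequence is C_S = k₁C_{R0}(e^(−k₁τ) − e^(−k₂τ))/(k₂−k₁).
e^(−k₁τ) = e^(−0.992×1.58) = e^(−1.567) = 0.2086; e^(−k₂τ) = e^(−3.113) = 0.04449.
C_S = 0.992×1.97/(1.97−0.992) × (0.2086−0.04449) = 1.998×0.1641 = 0.3279 mol/dm³.
Y_S = C_S/C_{R0} = 0.3279/1.97 = 0.166.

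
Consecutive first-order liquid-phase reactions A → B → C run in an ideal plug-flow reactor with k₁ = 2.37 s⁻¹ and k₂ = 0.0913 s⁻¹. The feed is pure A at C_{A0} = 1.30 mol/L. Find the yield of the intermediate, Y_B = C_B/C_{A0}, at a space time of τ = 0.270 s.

0.466

For first-order series with pure A initially, C_B(τ) = k₁C_{A0}/(k₂−k₁)·(e^(−k₁τ) − e^(−k₂τ)).
e^(−k₁τ) = e^(−2.37×0.270) = e^(−0.6399) = 0.5273; e^(−k₂τ) = e^(−0.02465) = 0.9757.
C_B = 2.37×1.30/(0.0913−2.37) × (0.5273−0.9757) = (-1.352)×(-0.4483) = 0.6061 mol/L.
Y_B = C_B/C_{A0} = 0.6061/1.30 = 0.466.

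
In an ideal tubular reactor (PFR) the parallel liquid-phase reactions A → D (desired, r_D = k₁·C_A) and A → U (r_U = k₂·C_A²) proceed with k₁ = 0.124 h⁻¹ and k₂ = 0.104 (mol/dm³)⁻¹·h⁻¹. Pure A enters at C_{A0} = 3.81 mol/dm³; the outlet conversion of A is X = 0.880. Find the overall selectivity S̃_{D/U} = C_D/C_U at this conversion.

0.652

C_A = C_{A0}(1−X) = 0.4572 mol/dm³.
Along a PFR/batch, dC_D/dC_A = −r_D/(r_D+r_U) = −k₁/(k₁+k₂·C_A).
Integrating from C_{A0} to C_A: C_D = (0.124/0.104)·ln[(0.124+0.104·3.81)/(0.124+0.104·0.457)] = 1.192·ln(0.5202/0.1715) = 1.323 mol/dm³.
C_U = (C_{A0}−C_A)−C_D = 2.030 mol/dm³; S̃_{D/U} = 1.323/2.030 = 0.652.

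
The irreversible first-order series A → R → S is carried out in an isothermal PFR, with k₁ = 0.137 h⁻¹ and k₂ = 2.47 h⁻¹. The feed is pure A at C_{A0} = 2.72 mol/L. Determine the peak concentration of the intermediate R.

0.127 mol/L

For a first-order series the maximum intermediate yield is C_{R,max}/C_{A0} = (k₁/k₂)^[k₂/(k₂−k₁)].
= (0.137/2.47)^(2.47/(2.47−0.137)) = (0.05547)^(1.059) = 0.04680.
C_{R,max} = 0.04680×2.72 = 0.127 mol/L.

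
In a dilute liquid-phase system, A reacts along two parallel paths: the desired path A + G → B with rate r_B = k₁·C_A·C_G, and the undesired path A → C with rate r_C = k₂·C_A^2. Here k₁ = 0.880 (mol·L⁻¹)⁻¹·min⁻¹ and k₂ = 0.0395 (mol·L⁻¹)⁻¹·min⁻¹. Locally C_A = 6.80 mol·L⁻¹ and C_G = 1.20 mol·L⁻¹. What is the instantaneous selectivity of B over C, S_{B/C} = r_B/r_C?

S_{B/C} = r_B/r_C = (k₁·C_A·C_G)/(k₂·C_A^2) = (k₁/k₂)·C_A⁻¹·C_G.
= (0.880×6.800×1.200) / (0.0395×6.800^2) = 7.181/1.826 = 3.93.
The undesired path is higher order in A, so low C_A (CSTR or dilute feed) favours B.

3.93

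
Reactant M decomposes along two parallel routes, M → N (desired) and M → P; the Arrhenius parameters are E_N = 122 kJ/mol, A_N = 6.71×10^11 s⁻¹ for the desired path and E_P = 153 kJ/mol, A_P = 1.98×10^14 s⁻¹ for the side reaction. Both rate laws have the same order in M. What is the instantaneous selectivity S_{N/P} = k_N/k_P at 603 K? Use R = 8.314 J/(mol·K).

1.64

k_N/k_P = (A_N/A_P)·exp[−(E_N−E_P)/(RT)] = (A_N/A_P)·exp[(E_P−E_N)/(RT)].
(E_P−E_N)/(RT) = (153−122)×10³/(8.314×603) = 31000/5013 = 6.183.
k_N/k_P = (6.71×10^11/1.98×10^14)·exp(6.183) = 0.003389 × 484.7 = 1.64.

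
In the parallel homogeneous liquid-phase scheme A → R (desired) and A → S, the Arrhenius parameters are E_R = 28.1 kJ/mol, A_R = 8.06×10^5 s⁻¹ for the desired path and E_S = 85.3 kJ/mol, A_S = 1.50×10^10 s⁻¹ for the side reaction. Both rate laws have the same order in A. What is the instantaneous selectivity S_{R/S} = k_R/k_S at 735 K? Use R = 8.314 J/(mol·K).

k_R/k_S = (A_R/A_S)·exp[−(E_R−E_S)/(RT)] = (A_R/A_S)·exp[(E_S−E_R)/(RT)].
(E_S−E_R)/(RT) = (85.3−28.1)×10³/(8.314×735) = 57200/6111 = 9.360.
k_R/k_S = (8.06×10^5/1.50×10^10)·exp(9.360) = 5.373×10^-5 × 11620 = 0.624.
Since E_R < E_S, lowering the temperature improves selectivity toward R.

0.624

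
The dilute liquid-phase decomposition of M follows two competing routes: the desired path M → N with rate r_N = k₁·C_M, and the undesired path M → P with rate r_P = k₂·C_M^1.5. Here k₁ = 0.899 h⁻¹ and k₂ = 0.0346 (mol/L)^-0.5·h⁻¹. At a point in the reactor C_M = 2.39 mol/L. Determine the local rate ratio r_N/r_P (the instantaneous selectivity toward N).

16.8

S_{N/P} = r_N/r_P = (k₁·C_M)/(k₂·C_M^1.5) = (k₁/k₂)·C_M^-0.5.
= (0.899×2.390) / (0.0346×2.390^1.5) = 2.149/0.1278 = 16.8.
The undesired path is higher order in M, so low C_M (CSTR or dilute feed) favours N.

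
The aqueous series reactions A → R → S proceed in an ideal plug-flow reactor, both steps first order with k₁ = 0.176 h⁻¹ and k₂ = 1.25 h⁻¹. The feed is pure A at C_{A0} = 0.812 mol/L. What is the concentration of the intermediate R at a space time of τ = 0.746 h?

0.0643 mol/L

Solving the coupled first-order balances gives C_R(τ) = [k₁/(k₂−k₁)]·C_{A0}·(e^(−k₁τ) − e^(−k₂τ)).
e^(−k₁τ) = e^(−0.176×0.746) = e^(−0.1313) = 0.8770; e^(−k₂τ) = e^(−0.9325) = 0.3936.
C_R = 0.176×0.812/(1.25−0.176) × (0.8770−0.3936) = 0.1331×0.4834 = 0.06432 mol/L.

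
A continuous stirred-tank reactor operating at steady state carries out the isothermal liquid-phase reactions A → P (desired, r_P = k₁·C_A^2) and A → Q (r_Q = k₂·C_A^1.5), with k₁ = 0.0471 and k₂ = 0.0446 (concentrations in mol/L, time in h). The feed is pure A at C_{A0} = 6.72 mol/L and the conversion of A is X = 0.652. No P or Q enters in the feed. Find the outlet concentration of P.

Exit C_A = C_{A0}(1−X) = 6.72×0.348 = 2.339 mol/L.
Rates in a CSTR are evaluated at the outlet concentration: r_P = 0.0471×2.339^2 = 0.2576, r_Q = 0.0446×2.339^1.5 = 0.1595.
Fraction of consumed A going to P: r_P/(r_P+r_Q) = 0.6176.
C_P = 0.6176·C_{A0}·X = 0.6176×6.72×0.652 = 2.71 mol/L.

2.71 mol/L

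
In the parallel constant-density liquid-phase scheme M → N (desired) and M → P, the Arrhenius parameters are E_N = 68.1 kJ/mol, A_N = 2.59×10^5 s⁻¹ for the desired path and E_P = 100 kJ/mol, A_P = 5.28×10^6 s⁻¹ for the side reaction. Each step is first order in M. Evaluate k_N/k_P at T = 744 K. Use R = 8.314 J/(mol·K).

With equal orders, S_{N/P} = k_N/k_P = (A_N/A_P)·exp[(E_P−E_N)/(RT)].
(E_P−E_N)/(RT) = (100−68.1)×10³/(8.314×744) = 31900/6186 = 5.157.
k_N/k_P = (2.59×10^5/5.28×10^6)·exp(5.157) = 0.04905 × 173.7 = 8.52.

8.52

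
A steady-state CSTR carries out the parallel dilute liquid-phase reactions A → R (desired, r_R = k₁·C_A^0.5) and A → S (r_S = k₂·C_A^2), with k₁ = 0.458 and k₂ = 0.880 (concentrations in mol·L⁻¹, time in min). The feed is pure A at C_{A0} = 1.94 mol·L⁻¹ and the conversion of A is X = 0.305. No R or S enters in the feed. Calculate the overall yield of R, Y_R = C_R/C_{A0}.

Exit C_A = C_{A0}(1−X) = 1.94×0.695 = 1.348 mol·L⁻¹.
A CSTR operates uniformly at the exit composition, giving r_R = 0.5318 and r_S = 1.600 (each k·C_A^n at C_A = 1.348).
Fraction of consumed A going to R: r_R/(r_R+r_S) = 0.2495.
C_R = 0.2495·C_{A0}·X = 0.2495×1.94×0.305 = 0.148 mol·L⁻¹; Y_R = C_R/C_{A0} = 0.0761.

0.0761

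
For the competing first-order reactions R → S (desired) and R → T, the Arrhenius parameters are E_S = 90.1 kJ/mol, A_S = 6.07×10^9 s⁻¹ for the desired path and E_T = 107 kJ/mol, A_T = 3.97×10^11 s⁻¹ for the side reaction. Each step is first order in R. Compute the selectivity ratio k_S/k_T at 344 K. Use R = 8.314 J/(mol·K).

With equal orders, S_{S/T} = k_S/k_T = (A_S/A_T)·exp[(E_T−E_S)/(RT)].
(E_T−E_S)/(RT) = (107−90.1)×10³/(8.314×344) = 16900/2860 = 5.909.
k_S/k_T = (6.07×10^9/3.97×10^11)·exp(5.909) = 0.01529 × 368.4 = 5.63.

5.63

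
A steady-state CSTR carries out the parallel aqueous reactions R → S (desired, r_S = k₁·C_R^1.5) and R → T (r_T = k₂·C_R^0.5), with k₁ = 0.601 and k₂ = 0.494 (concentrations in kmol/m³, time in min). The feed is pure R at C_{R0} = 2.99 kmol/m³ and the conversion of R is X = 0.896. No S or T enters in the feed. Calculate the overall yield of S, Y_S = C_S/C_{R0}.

0.246

Exit C_R = C_{R0}(1−X) = 2.99×0.104 = 0.3110 kmol/m³.
In a CSTR the entire volume is at exit conditions, so r_S = 0.601×0.3110^1.5 = 0.1042 and r_T = 0.494×0.3110^0.5 = 0.2755.
Fraction of consumed R going to S: r_S/(r_S+r_T) = 0.2745.
C_S = 0.2745·C_{R0}·X = 0.2745×2.99×0.896 = 0.735 kmol/m³; Y_S = C_S/C_{R0} = 0.246.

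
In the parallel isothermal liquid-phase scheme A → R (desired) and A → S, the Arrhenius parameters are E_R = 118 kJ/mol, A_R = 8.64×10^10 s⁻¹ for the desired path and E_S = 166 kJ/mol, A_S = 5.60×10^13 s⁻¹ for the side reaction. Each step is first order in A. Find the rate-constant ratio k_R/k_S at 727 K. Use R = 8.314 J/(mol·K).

k_R/k_S = (A_R/A_S)·exp[−(E_R−E_S)/(RT)] = (A_R/A_S)·exp[(E_S−E_R)/(RT)].
(E_S−E_R)/(RT) = (166−118)×10³/(8.314×727) = 48000/6044 = 7.941.
k_R/k_S = (8.64×10^10/5.60×10^13)·exp(7.941) = 0.001543 × 2811 = 4.34.
Since E_R < E_S, lowering the temperature improves selectivity toward R.

4.34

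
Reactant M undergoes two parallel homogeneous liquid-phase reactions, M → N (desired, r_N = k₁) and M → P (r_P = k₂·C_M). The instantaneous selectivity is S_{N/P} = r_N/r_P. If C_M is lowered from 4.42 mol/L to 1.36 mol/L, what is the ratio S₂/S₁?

3.25

S_{N/P} = (k₁/k₂)·C_M⁻¹, so S₂/S₁ = (C_{M,2}/C_{M,1})⁻¹.
= 4.42/1.36 = 3.25.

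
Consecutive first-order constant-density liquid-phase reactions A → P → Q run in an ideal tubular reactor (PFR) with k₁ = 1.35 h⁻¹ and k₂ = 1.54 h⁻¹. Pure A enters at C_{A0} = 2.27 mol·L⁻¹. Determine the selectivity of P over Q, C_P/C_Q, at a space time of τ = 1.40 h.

0.419

Solving the coupled first-order balances gives C_P(τ) = [k₁/(k₂−k₁)]·C_{A0}·(e^(−k₁τ) − e^(−k₂τ)).
e^(−k₁τ) = e^(−1.35×1.40) = e^(−1.890) = 0.1511; e^(−k₂τ) = e^(−2.156) = 0.1158.
C_P = 1.35×2.27/(1.54−1.35) × (0.1511−0.1158) = 16.13×0.03528 = 0.5691 mol·L⁻¹.
C_A = C_{A0}e^(−k₁τ) = 0.3429 mol·L⁻¹, so C_Q = C_{A0}−C_A−C_P = 1.358 mol·L⁻¹; C_P/C_Q = 0.419.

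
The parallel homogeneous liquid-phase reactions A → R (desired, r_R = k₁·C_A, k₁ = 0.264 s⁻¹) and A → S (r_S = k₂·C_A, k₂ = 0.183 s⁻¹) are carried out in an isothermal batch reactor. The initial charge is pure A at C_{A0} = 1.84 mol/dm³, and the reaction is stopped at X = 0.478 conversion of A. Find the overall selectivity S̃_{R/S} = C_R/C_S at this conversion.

1.44

C_A = C_{A0}(1−X) = 0.9605 mol/dm³.
Both paths are first order in A, so the instantaneous fraction to R is constant: dC_R/d(−C_A) = k₁/(k₁+k₂) = 0.5906.
C_R = 0.5906·(C_{A0}−C_A) = 0.5906×0.8795 = 0.519 mol/dm³.
C_S = (C_{A0}−C_A)−C_R = 0.3601 mol/dm³; S̃_{R/S} = 0.5194/0.3601 = 1.44.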